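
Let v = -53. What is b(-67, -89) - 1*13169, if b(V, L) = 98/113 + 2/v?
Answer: -78864173/5989 ≈ -13168.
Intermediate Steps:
b(V, L) = 4968/5989 (b(V, L) = 98/113 + 2/(-53) = 98*(1/113) + 2*(-1/53) = 98/113 - 2/53 = 4968/5989)
b(-67, -89) - 1*13169 = 4968/5989 - 1*13169 = 4968/5989 - 13169 = -78864173/5989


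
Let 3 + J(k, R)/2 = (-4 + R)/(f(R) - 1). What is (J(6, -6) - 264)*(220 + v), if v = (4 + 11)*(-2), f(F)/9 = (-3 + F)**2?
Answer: -4668775/91 ≈ -51305.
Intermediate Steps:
f(F) = 9*(-3 + F)**2
v = -30 (v = 15*(-2) = -30)
J(k, R) = -6 + 2*(-4 + R)/(-1 + 9*(-3 + R)**2) (J(k, R) = -6 + 2*((-4 + R)/(9*(-3 + R)**2 - 1)) = -6 + 2*((-4 + R)/(-1 + 9*(-3 + R)**2)) = -6 + 2*(-4 + R)/(-1 + 9*(-3 + R)**2))
(J(6, -6) - 264)*(220 + v) = (2*(-1 - 6 - 27*(-3 - 6)**2)/(-1 + 9*(-3 - 6)**2) - 264)*(220 - 30) = (2*(-1 - 6 - 27*(-9)**2)/(-1 + 9*(-9)**2) - 264)*190 = (2*(-1 - 6 - 27*81)/(-1 + 9*81) - 264)*190 = (2*(-1 - 6 - 2187)/(-1 + 729) - 264)*190 = (2*(-2194)/728 - 264)*190 = (2*(1/728)*(-2194) - 264)*190 = (-1097/182 - 264)*190 = -49145/182*190 = -4668775/91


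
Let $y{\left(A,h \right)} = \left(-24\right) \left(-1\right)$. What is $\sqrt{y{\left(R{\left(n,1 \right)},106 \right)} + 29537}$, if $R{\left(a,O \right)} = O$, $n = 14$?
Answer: $\sqrt{29561} \approx 171.93$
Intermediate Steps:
$y{\left(A,h \right)} = 24$
$\sqrt{y{\left(R{\left(n,1 \right)},106 \right)} + 29537} = \sqrt{24 + 29537} = \sqrt{29561}$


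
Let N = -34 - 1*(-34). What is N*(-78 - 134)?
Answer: 0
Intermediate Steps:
N = 0 (N = -34 + 34 = 0)
N*(-78 - 134) = 0*(-78 - 134) = 0*(-212) = 0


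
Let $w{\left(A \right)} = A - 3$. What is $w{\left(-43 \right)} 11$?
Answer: $-506$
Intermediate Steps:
$w{\left(A \right)} = -3 + A$
$w{\left(-43 \right)} 11 = \left(-3 - 43\right) 11 = \left(-46\right) 11 = -506$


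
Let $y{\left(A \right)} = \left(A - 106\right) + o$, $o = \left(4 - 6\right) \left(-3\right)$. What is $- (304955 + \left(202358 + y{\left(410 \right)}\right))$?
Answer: $-507623$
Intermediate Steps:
$o = 6$ ($o = \left(-2\right) \left(-3\right) = 6$)
$y{\left(A \right)} = -100 + A$ ($y{\left(A \right)} = \left(A - 106\right) + 6 = \left(-106 + A\right) + 6 = -100 + A$)
$- (304955 + \left(202358 + y{\left(410 \right)}\right)) = - (304955 + \left(202358 + \left(-100 + 410\right)\right)) = - (304955 + \left(202358 + 310\right)) = - (304955 + 202668) = \left(-1\right) 507623 = -507623$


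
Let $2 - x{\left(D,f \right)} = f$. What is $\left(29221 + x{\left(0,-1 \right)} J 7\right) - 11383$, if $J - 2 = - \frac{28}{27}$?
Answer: $\frac{160724}{9} \approx 17858.0$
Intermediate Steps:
$x{\left(D,f \right)} = 2 - f$
$J = \frac{26}{27}$ ($J = 2 - \frac{28}{27} = \frac{26}{27} \approx 0.96296$)
$\left(29221 + x{\left(0,-1 \right)} J 7\right) - 11383 = \left(29221 + \left(2 - -1\right) \frac{26}{27} \cdot 7\right) - 11383 = \left(29221 + \left(2 + 1\right) \frac{26}{27} \cdot 7\right) - 11383 = \left(29221 + 3 \cdot \frac{26}{27} \cdot 7\right) - 11383 = \left(29221 + \frac{26}{9} \cdot 7\right) - 11383 = \left(29221 + \frac{182}{9}\right) - 11383 = \frac{263171}{9} - 11383 = \frac{160724}{9}$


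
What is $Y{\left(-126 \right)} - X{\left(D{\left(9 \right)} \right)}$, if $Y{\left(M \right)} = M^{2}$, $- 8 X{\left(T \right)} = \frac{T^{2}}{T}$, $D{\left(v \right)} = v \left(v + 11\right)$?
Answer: $\frac{31797}{2} \approx 15899.0$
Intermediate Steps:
$D{\left(v \right)} = v \left(11 + v\right)$
$X{\left(T \right)} = - \frac{T}{8}$ ($X{\left(T \right)} = - \frac{T^{2} \frac{1}{T}}{8} = - \frac{T}{8}$)
$Y{\left(-126 \right)} - X{\left(D{\left(9 \right)} \right)} = \left(-126\right)^{2} - - \frac{9 \left(11 + 9\right)}{8} = 15876 - - \frac{9 \cdot 20}{8} = 15876 - \left(- \frac{1}{8}\right) 180 = 15876 - - \frac{45}{2} = 15876 + \frac{45}{2} = \frac{31797}{2}$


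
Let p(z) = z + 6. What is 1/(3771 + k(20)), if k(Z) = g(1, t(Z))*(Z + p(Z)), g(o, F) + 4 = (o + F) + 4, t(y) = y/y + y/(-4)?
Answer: 1/3633 ≈ 0.00027525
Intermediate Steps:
t(y) = 1 - y/4 (t(y) = 1 + y*(-¼) = 1 - y/4)
p(z) = 6 + z
g(o, F) = F + o (g(o, F) = -4 + ((o + F) + 4) = -4 + ((F + o) + 4) = -4 + (4 + F + o) = F + o)
k(Z) = (2 - Z/4)*(6 + 2*Z) (k(Z) = ((1 - Z/4) + 1)*(Z + (6 + Z)) = (2 - Z/4)*(6 + 2*Z))
1/(3771 + k(20)) = 1/(3771 - (-8 + 20)*(3 + 20)/2) = 1/(3771 - ½*12*23) = 1/(3771 - 138) = 1/3633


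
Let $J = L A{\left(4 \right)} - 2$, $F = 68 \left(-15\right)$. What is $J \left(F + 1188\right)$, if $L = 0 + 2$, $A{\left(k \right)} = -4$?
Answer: $-1680$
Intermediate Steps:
$L = 2$
$F = -1020$
$J = -10$ ($J = 2 \left(-4\right) - 2 = -8 - 2 = -10$)
$J \left(F + 1188\right) = - 10 \left(-1020 + 1188\right) = \left(-10\right) 168 = -1680$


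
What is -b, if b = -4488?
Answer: 4488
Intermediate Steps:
-b = -1*(-4488) = 4488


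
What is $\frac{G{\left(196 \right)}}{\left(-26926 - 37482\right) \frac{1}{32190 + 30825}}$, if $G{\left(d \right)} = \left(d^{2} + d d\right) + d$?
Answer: $- \frac{1213479855}{16102} \approx -75362.0$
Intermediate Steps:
$G{\left(d \right)} = d + 2 d^{2}$ ($G{\left(d \right)} = \left(d^{2} + d^{2}\right) + d = 2 d^{2} + d = d + 2 d^{2}$)
$\frac{G{\left(196 \right)}}{\left(-26926 - 37482\right) \frac{1}{32190 + 30825}} = \frac{196 \left(1 + 2 \cdot 196\right)}{\left(-26926 - 37482\right) \frac{1}{32190 + 30825}} = \frac{196 \left(1 + 392\right)}{\left(-64408\right) \frac{1}{63015}} = \frac{196 \cdot 393}{\left(-64408\right) \frac{1}{63015}} = \frac{77028}{- \frac{64408}{63015}} = 77028 \left(- \frac{63015}{64408}\right) = - \frac{1213479855}{16102}$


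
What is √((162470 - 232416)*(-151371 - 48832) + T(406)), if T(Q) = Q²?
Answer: √14003563874 ≈ 1.1834e+5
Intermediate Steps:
√((162470 - 232416)*(-151371 - 48832) + T(406)) = √((162470 - 232416)*(-151371 - 48832) + 406²) = √(-69946*(-200203) + 164836) = √(14003399038 + 164836) = √14003563874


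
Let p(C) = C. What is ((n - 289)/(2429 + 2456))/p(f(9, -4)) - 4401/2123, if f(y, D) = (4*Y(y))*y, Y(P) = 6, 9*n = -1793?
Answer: -20901580451/10080471060 ≈ -2.0735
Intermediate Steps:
n = -1793/9 (n = (1/9)*(-1793) = -1793/9 ≈ -199.22)
f(y, D) = 24*y (f(y, D) = (4*6)*y = 24*y)
((n - 289)/(2429 + 2456))/p(f(9, -4)) - 4401/2123 = ((-1793/9 - 289)/(2429 + 2456))/((24*9)) - 4401/2123 = -4394/9/4885/216 - 4401*1/2123 = -4394/9*1/4885*(1/216) - 4401/2123 = -4394/43965*1/216 - 4401/2123 = -2197/4748220 - 4401/2123 = -20901580451/10080471060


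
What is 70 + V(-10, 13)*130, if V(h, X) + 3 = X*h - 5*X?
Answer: -25670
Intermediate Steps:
V(h, X) = -3 - 5*X + X*h (V(h, X) = -3 + (X*h - 5*X) = -3 + (-5*X + X*h) = -3 - 5*X + X*h)
70 + V(-10, 13)*130 = 70 + (-3 - 5*13 + 13*(-10))*130 = 70 + (-3 - 65 - 130)*130 = 70 - 198*130 = 70 - 25740 = -25670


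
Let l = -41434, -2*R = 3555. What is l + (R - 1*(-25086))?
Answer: -36251/2 ≈ -18126.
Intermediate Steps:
R = -3555/2 (R = -½*3555 = -3555/2 ≈ -1777.5)
l + (R - 1*(-25086)) = -41434 + (-3555/2 - 1*(-25086)) = -41434 + (-3555/2 + 25086) = -41434 + 46617/2 = -36251/2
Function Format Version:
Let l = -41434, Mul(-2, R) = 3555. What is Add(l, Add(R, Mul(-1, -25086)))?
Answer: Rational(-36251, 2) ≈ -18126.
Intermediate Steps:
R = Rational(-3555, 2) (R = Mul(Rational(-1, 2), 3555) = Rational(-3555, 2) ≈ -1777.5)
Add(l, Add(R, Mul(-1, -25086))) = Add(-41434, Add(Rational(-3555, 2), Mul(-1, -25086))) = Add(-41434, Add(Rational(-3555, 2), 25086)) = Add(-41434, Rational(46617, 2)) = Rational(-36251, 2)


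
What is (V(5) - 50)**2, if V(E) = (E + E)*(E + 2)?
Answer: 400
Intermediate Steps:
V(E) = 2*E*(2 + E) (V(E) = (2*E)*(2 + E) = 2*E*(2 + E))
(V(5) - 50)**2 = (2*5*(2 + 5) - 50)**2 = (2*5*7 - 50)**2 = (70 - 50)**2 = 20**2 = 400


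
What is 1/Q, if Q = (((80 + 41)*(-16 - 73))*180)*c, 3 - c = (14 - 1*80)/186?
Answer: -31/201595680 ≈ -1.5377e-7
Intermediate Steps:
c = 104/31 (c = 3 - (14 - 1*80)/186 = 3 - (14 - 80)/186 = 3 - (-66)/186 = 3 - 1*(-11/31) = 3 + 11/31 = 104/31 ≈ 3.3548)
Q = -201595680/31 (Q = (((80 + 41)*(-16 - 73))*180)*(104/31) = ((121*(-89))*180)*(104/31) = -10769*180*(104/31) = -1938420*104/31 = -201595680/31 ≈ -6.5031e+6)
1/Q = 1/(-201595680/31) = -31/201595680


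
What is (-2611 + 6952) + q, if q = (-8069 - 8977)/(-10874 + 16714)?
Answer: 12667197/2920 ≈ 4338.1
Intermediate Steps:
q = -8523/2920 (q = -17046/5840 = -17046*1/5840 = -8523/2920 ≈ -2.9188)
(-2611 + 6952) + q = (-2611 + 6952) - 8523/2920 = 4341 - 8523/2920 = 12667197/2920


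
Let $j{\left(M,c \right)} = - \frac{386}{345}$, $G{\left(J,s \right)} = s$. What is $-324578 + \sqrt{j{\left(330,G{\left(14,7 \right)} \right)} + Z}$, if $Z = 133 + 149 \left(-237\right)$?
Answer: $-324578 + \frac{i \sqrt{4187432670}}{345} \approx -3.2458 \cdot 10^{5} + 187.57 i$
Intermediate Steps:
$Z = -35180$ ($Z = 133 - 35313 = -35180$)
$j{\left(M,c \right)} = - \frac{386}{345}$ ($j{\left(M,c \right)} = \left(-386\right) \frac{1}{345} = - \frac{386}{345}$)
$-324578 + \sqrt{j{\left(330,G{\left(14,7 \right)} \right)} + Z} = -324578 + \sqrt{- \frac{386}{345} - 35180} = -324578 + \sqrt{- \frac{12137486}{345}} = -324578 + \frac{i \sqrt{4187432670}}{345}$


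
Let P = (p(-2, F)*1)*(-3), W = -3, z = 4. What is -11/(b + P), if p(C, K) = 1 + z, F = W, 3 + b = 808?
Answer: -11/790 ≈ -0.013924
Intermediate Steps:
b = 805 (b = -3 + 808 = 805)
F = -3
p(C, K) = 5 (p(C, K) = 1 + 4 = 5)
P = -15 (P = (5*1)*(-3) = 5*(-3) = -15)
-11/(b + P) = -11/(805 - 15) = -11/790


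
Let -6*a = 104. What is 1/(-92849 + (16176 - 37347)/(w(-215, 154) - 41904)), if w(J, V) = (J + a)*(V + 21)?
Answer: -247687/22997426750 ≈ -1.0770e-5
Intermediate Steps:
a = -52/3 (a = -⅙*104 = -52/3 ≈ -17.333)
w(J, V) = (21 + V)*(-52/3 + J) (w(J, V) = (J - 52/3)*(V + 21) = (-52/3 + J)*(21 + V) = (21 + V)*(-52/3 + J))
1/(-92849 + (16176 - 37347)/(w(-215, 154) - 41904)) = 1/(-92849 + (16176 - 37347)/((-364 + 21*(-215) - 52/3*154 - 215*154) - 41904)) = 1/(-92849 - 21171/((-364 - 4515 - 8008/3 - 33110) - 41904)) = 1/(-92849 - 21171/(-121975/3 - 41904)) = 1/(-92849 - 21171/(-247687/3)) = 1/(-92849 - 21171*(-3/247687)) = 1/(-92849 + 63513/247687) = 1/(-22997426750/247687) = -247687/22997426750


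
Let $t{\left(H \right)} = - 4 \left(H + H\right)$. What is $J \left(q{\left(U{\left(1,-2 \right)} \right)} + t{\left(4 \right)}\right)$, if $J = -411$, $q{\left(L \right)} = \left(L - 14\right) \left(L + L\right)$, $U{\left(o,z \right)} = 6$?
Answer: $52608$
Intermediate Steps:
$t{\left(H \right)} = - 8 H$ ($t{\left(H \right)} = - 4 \cdot 2 H = - 8 H$)
$q{\left(L \right)} = 2 L \left(-14 + L\right)$ ($q{\left(L \right)} = \left(-14 + L\right) 2 L = 2 L \left(-14 + L\right)$)
$J \left(q{\left(U{\left(1,-2 \right)} \right)} + t{\left(4 \right)}\right) = - 411 \left(2 \cdot 6 \left(-14 + 6\right) - 32\right) = - 411 \left(2 \cdot 6 \left(-8\right) - 32\right) = - 411 \left(-96 - 32\right) = \left(-411\right) \left(-128\right) = 52608$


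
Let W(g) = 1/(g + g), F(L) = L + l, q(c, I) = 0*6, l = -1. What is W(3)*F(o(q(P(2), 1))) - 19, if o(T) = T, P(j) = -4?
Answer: -115/6 ≈ -19.167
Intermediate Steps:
q(c, I) = 0
F(L) = -1 + L (F(L) = L - 1 = -1 + L)
W(g) = 1/(2*g)
W(3)*F(o(q(P(2), 1))) - 19 = ((½)/3)*(-1 + 0) - 19 = ((½)*(⅓))*(-1) - 19 = (⅙)*(-1) - 19 = -⅙ - 19 = -115/6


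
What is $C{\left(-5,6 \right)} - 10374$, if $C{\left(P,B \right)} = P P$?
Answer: $-10349$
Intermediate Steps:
$C{\left(P,B \right)} = P^{2}$
$C{\left(-5,6 \right)} - 10374 = \left(-5\right)^{2} - 10374 = 25 - 10374 = -10349$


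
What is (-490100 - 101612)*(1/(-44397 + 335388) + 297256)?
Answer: -51182390192263264/290991 ≈ -1.7589e+11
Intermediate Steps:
(-490100 - 101612)*(1/(-44397 + 335388) + 297256) = -591712*(1/290991 + 297256) = -591712*86498820697/290991 = -51182390192263264/290991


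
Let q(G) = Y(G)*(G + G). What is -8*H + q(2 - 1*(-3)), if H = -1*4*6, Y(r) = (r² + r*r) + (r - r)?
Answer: 692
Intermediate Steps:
Y(r) = 2*r² (Y(r) = (r² + r²) + 0 = 2*r² + 0 = 2*r²)
H = -24 (H = -4*6 = -24)
q(G) = 4*G³ (q(G) = (2*G²)*(G + G) = (2*G²)*(2*G) = 4*G³)
-8*H + q(2 - 1*(-3)) = -8*(-24) + 4*(2 - 1*(-3))³ = 192 + 4*(2 + 3)³ = 192 + 4*5³ = 192 + 4*125 = 192 + 500 = 692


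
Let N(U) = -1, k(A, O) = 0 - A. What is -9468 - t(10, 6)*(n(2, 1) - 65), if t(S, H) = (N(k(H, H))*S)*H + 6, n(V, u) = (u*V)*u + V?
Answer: -12762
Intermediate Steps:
n(V, u) = V + V*u² (n(V, u) = (V*u)*u + V = V*u² + V = V + V*u²)
k(A, O) = -A
t(S, H) = 6 - H*S (t(S, H) = (-S)*H + 6 = -H*S + 6 = 6 - H*S)
-9468 - t(10, 6)*(n(2, 1) - 65) = -9468 - (6 - 1*6*10)*(2*(1 + 1²) - 65) = -9468 - (6 - 60)*(2*(1 + 1) - 65) = -9468 - (-54)*(2*2 - 65) = -9468 - (-54)*(4 - 65) = -9468 - (-54)*(-61) = -9468 - 1*3294 = -9468 - 3294 = -12762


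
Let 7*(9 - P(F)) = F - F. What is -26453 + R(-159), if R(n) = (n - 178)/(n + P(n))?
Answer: -3967613/150 ≈ -26451.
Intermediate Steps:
P(F) = 9 (P(F) = 9 - (F - F)/7 = 9 - ⅐*0 = 9 + 0 = 9)
R(n) = (-178 + n)/(9 + n) (R(n) = (n - 178)/(n + 9) = (-178 + n)/(9 + n))
-26453 + R(-159) = -26453 + (-178 - 159)/(9 - 159) = -26453 - 337/(-150) = -26453 - 1/150*(-337) = -26453 + 337/150 = -3967613/150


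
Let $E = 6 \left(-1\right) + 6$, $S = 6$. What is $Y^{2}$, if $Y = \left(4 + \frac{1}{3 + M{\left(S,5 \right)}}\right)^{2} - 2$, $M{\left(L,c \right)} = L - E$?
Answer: $\frac{1456849}{6561} \approx 222.05$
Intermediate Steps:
$E = 0$ ($E = -6 + 6 = 0$)
$M{\left(L,c \right)} = L$ ($M{\left(L,c \right)} = L - 0 = L + 0 = L$)
$Y = \frac{1207}{81}$ ($Y = \left(4 + \frac{1}{3 + 6}\right)^{2} - 2 = \left(4 + \frac{1}{9}\right)^{2} - 2 = \left(\frac{37}{9}\right)^{2} - 2 = \frac{1369}{81} - 2 = \frac{1207}{81} \approx 14.901$)
$Y^{2} = \left(\frac{1207}{81}\right)^{2} = \frac{1456849}{6561}$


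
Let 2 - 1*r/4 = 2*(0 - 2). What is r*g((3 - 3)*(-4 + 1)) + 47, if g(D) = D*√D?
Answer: 47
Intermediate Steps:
g(D) = D^(3/2)
r = 24 (r = 8 - 8*(0 - 2) = 8 - 8*(-2) = 8 - 4*(-4) = 8 + 16 = 24)
r*g((3 - 3)*(-4 + 1)) + 47 = 24*((3 - 3)*(-4 + 1))^(3/2) + 47 = 24*(0*(-3))^(3/2) + 47 = 24*0^(3/2) + 47 = 24*0 + 47 = 0 + 47 = 47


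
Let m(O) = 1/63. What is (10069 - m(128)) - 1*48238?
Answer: -2404648/63 ≈ -38169.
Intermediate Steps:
m(O) = 1/63
(10069 - m(128)) - 1*48238 = (10069 - 1*1/63) - 1*48238 = (10069 - 1/63) - 48238 = 634346/63 - 48238 = -2404648/63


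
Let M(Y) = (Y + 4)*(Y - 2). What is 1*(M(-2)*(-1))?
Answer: 8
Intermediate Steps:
M(Y) = (-2 + Y)*(4 + Y) (M(Y) = (4 + Y)*(-2 + Y) = (-2 + Y)*(4 + Y))
1*(M(-2)*(-1)) = 1*((-8 + (-2)² + 2*(-2))*(-1)) = 1*((-8 + 4 - 4)*(-1)) = 1*(-8*(-1)) = 1*8 = 8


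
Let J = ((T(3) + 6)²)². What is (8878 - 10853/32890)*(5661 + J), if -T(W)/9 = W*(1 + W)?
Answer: 2873383452439569/2990 ≈ 9.6100e+11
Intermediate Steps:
T(W) = -9*W*(1 + W)
J = 108243216 (J = ((-9*3*(1 + 3) + 6)²)² = ((-9*3*4 + 6)²)² = ((-108 + 6)²)² = ((-102)²)² = 10404² = 108243216)
(8878 - 10853/32890)*(5661 + J) = (8878 - 10853/32890)*(5661 + 108243216) = (8878 - 10853*1/32890)*108248877 = (8878 - 10853/32890)*108248877 = (291986567/32890)*108248877 = 2873383452439569/2990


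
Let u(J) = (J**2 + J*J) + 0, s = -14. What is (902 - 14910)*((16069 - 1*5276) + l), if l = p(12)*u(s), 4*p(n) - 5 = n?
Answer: -174525672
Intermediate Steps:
p(n) = 5/4 + n/4
u(J) = 2*J**2 (u(J) = (J**2 + J**2) + 0 = 2*J**2 + 0 = 2*J**2)
l = 1666 (l = (5/4 + (1/4)*12)*(2*(-14)**2) = (5/4 + 3)*(2*196) = (17/4)*392 = 1666)
(902 - 14910)*((16069 - 1*5276) + l) = (902 - 14910)*((16069 - 1*5276) + 1666) = -14008*((16069 - 5276) + 1666) = -14008*(10793 + 1666) = -14008*12459 = -174525672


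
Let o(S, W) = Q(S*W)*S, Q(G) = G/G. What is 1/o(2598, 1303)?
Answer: 1/2598 ≈ 0.00038491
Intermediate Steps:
Q(G) = 1
o(S, W) = S (o(S, W) = 1*S = S)
1/o(2598, 1303) = 1/2598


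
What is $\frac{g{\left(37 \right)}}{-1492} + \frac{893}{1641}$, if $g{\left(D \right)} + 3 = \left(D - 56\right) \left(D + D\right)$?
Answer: $\frac{3644525}{2448372} \approx 1.4886$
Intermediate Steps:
$g{\left(D \right)} = -3 + 2 D \left(-56 + D\right)$ ($g{\left(D \right)} = -3 + \left(D - 56\right) \left(D + D\right) = -3 + \left(-56 + D\right) 2 D = -3 + 2 D \left(-56 + D\right)$)
$\frac{g{\left(37 \right)}}{-1492} + \frac{893}{1641} = \frac{-3 - 4144 + 2 \cdot 37^{2}}{-1492} + \frac{893}{1641} = \left(-3 - 4144 + 2 \cdot 1369\right) \left(- \frac{1}{1492}\right) + 893 \cdot \frac{1}{1641} = \left(-3 - 4144 + 2738\right) \left(- \frac{1}{1492}\right) + \frac{893}{1641} = \left(-1409\right) \left(- \frac{1}{1492}\right) + \frac{893}{1641} = \frac{1409}{1492} + \frac{893}{1641} = \frac{3644525}{2448372}$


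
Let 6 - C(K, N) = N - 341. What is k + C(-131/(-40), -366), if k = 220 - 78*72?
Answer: -4683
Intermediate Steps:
C(K, N) = 347 - N (C(K, N) = 6 - (N - 341) = 6 - (-341 + N) = 6 + (341 - N) = 347 - N)
k = -5396 (k = 220 - 5616 = -5396)
k + C(-131/(-40), -366) = -5396 + (347 - 1*(-366)) = -5396 + (347 + 366) = -5396 + 713 = -4683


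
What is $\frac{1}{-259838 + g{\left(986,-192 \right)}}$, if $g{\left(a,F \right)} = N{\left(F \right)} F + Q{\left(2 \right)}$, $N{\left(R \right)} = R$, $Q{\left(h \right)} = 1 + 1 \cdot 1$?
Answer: $- \frac{1}{222972} \approx -4.4849 \cdot 10^{-6}$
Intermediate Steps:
$Q{\left(h \right)} = 2$ ($Q{\left(h \right)} = 1 + 1 = 2$)
$g{\left(a,F \right)} = 2 + F^{2}$ ($g{\left(a,F \right)} = F F + 2 = F^{2} + 2 = 2 + F^{2}$)
$\frac{1}{-259838 + g{\left(986,-192 \right)}} = \frac{1}{-259838 + \left(2 + \left(-192\right)^{2}\right)} = \frac{1}{-259838 + \left(2 + 36864\right)} = \frac{1}{-259838 + 36866} = \frac{1}{-222972} = - \frac{1}{222972}$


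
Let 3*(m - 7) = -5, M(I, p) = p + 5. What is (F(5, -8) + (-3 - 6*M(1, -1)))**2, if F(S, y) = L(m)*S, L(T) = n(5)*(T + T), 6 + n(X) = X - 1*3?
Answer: 519841/9 ≈ 57760.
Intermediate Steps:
n(X) = -9 + X (n(X) = -6 + (X - 1*3) = -6 + (X - 3) = -6 + (-3 + X) = -9 + X)
M(I, p) = 5 + p
m = 16/3 (m = 7 + (1/3)*(-5) = 7 - 5/3 = 16/3 ≈ 5.3333)
L(T) = -8*T (L(T) = (-9 + 5)*(T + T) = -8*T)
F(S, y) = -128*S/3 (F(S, y) = (-8*16/3)*S = -128*S/3)
(F(5, -8) + (-3 - 6*M(1, -1)))**2 = (-128/3*5 + (-3 - 6*(5 - 1)))**2 = (-640/3 + (-3 - 6*4))**2 = (-640/3 + (-3 - 24))**2 = (-640/3 - 27)**2 = (-721/3)**2 = 519841/9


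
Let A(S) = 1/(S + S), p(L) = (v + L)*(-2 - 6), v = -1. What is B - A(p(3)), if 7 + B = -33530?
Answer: -1073183/32 ≈ -33537.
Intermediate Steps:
B = -33537 (B = -7 - 33530 = -33537)
p(L) = 8 - 8*L (p(L) = (-1 + L)*(-2 - 6) = (-1 + L)*(-8) = 8 - 8*L)
A(S) = 1/(2*S)
B - A(p(3)) = -33537 - 1/(2*(8 - 8*3)) = -33537 - 1/(2*(8 - 24)) = -33537 - 1/(2*(-16)) = -33537 - (-1)/(2*16) = -33537 - 1*(-1/32) = -33537 + 1/32 = -1073183/32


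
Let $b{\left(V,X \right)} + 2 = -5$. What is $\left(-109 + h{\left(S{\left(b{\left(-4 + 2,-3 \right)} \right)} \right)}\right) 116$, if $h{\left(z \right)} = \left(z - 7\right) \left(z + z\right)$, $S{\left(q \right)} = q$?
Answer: $10092$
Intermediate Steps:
$b{\left(V,X \right)} = -7$ ($b{\left(V,X \right)} = -2 - 5 = -7$)
$h{\left(z \right)} = 2 z \left(-7 + z\right)$ ($h{\left(z \right)} = \left(-7 + z\right) 2 z = 2 z \left(-7 + z\right)$)
$\left(-109 + h{\left(S{\left(b{\left(-4 + 2,-3 \right)} \right)} \right)}\right) 116 = \left(-109 + 2 \left(-7\right) \left(-7 - 7\right)\right) 116 = \left(-109 + 2 \left(-7\right) \left(-14\right)\right) 116 = \left(-109 + 196\right) 116 = 87 \cdot 116 = 10092$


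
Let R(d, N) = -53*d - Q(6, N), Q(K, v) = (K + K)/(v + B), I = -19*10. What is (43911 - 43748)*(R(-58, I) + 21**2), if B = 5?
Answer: 105996781/185 ≈ 5.7296e+5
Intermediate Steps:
I = -190
Q(K, v) = 2*K/(5 + v) (Q(K, v) = (K + K)/(v + 5) = (2*K)/(5 + v) = 2*K/(5 + v))
R(d, N) = -53*d - 12/(5 + N) (R(d, N) = -53*d - 2*6/(5 + N) = -53*d - 12/(5 + N))
(43911 - 43748)*(R(-58, I) + 21**2) = (43911 - 43748)*((-12 - 53*(-58)*(5 - 190))/(5 - 190) + 21**2) = 163*((-12 - 53*(-58)*(-185))/(-185) + 441) = 163*(-(-12 - 568690)/185 + 441) = 163*(-1/185*(-568702) + 441) = 163*(568702/185 + 441) = 163*(650287/185) = 105996781/185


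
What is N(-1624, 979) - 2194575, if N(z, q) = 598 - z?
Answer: -2192353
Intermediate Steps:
N(-1624, 979) - 2194575 = (598 - 1*(-1624)) - 2194575 = (598 + 1624) - 2194575 = 2222 - 2194575 = -2192353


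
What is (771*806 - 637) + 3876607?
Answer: 4497396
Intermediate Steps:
(771*806 - 637) + 3876607 = (621426 - 637) + 3876607 = 620789 + 3876607 = 4497396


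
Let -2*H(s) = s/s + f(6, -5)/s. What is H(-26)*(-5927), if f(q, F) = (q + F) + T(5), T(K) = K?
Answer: 29635/13 ≈ 2279.6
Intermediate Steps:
f(q, F) = 5 + F + q (f(q, F) = (q + F) + 5 = (F + q) + 5 = 5 + F + q)
H(s) = -½ - 3/s (H(s) = -(s/s + (5 - 5 + 6)/s)/2 = -(1 + 6/s)/2 = -½ - 3/s)
H(-26)*(-5927) = ((½)*(-6 - 1*(-26))/(-26))*(-5927) = ((½)*(-1/26)*(-6 + 26))*(-5927) = ((½)*(-1/26)*20)*(-5927) = -5/13*(-5927) = 29635/13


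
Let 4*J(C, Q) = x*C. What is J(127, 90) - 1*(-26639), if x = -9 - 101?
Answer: 46293/2 ≈ 23147.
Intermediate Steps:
x = -110
J(C, Q) = -55*C/2 (J(C, Q) = (-110*C)/4 = -55*C/2)
J(127, 90) - 1*(-26639) = -55/2*127 - 1*(-26639) = -6985/2 + 26639 = 46293/2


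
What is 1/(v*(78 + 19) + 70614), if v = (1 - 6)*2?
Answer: 1/69644 ≈ 1.4359e-5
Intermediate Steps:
v = -10 (v = -5*2 = -10)
1/(v*(78 + 19) + 70614) = 1/(-10*(78 + 19) + 70614) = 1/(-10*97 + 70614) = 1/(-970 + 70614) = 1/69644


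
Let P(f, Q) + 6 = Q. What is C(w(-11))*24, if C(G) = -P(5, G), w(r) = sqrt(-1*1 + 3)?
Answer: 144 - 24*sqrt(2) ≈ 110.06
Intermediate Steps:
P(f, Q) = -6 + Q
w(r) = sqrt(2) (w(r) = sqrt(-1 + 3) = sqrt(2))
C(G) = 6 - G (C(G) = -(-6 + G) = 6 - G)
C(w(-11))*24 = (6 - sqrt(2))*24 = 144 - 24*sqrt(2)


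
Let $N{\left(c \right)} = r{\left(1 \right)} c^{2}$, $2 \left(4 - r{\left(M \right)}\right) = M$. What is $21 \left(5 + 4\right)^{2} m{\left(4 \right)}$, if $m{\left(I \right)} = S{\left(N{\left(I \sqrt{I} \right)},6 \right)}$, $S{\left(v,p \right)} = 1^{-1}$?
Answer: $1701$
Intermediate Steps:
$r{\left(M \right)} = 4 - \frac{M}{2}$
$N{\left(c \right)} = \frac{7 c^{2}}{2}$ ($N{\left(c \right)} = \left(4 - \frac{1}{2}\right) c^{2} = \frac{7 c^{2}}{2}$)
$S{\left(v,p \right)} = 1$
$m{\left(I \right)} = 1$
$21 \left(5 + 4\right)^{2} m{\left(4 \right)} = 21 \left(5 + 4\right)^{2} \cdot 1 = 21 \cdot 9^{2} \cdot 1 = 21 \cdot 81 \cdot 1 = 1701 \cdot 1 = 1701$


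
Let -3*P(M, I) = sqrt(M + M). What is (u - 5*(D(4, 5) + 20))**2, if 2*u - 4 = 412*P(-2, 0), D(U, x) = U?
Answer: -44428/9 + 97232*I/3 ≈ -4936.4 + 32411.0*I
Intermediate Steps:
P(M, I) = -sqrt(2)*sqrt(M)/3 (P(M, I) = -sqrt(M + M)/3 = -sqrt(2)*sqrt(M)/3)
u = 2 - 412*I/3 (u = 2 + (412*(-sqrt(2)*sqrt(-2)/3))/2 = 2 + (412*(-sqrt(2)*I*sqrt(2)/3))/2 = 2 + (412*(-2*I/3))/2 = 2 + (-824*I/3)/2 = 2 - 412*I/3 ≈ 2.0 - 137.33*I)
(u - 5*(D(4, 5) + 20))**2 = ((2 - 412*I/3) - 5*(4 + 20))**2 = ((2 - 412*I/3) - 5*24)**2 = ((2 - 412*I/3) - 120)**2 = (-118 - 412*I/3)**2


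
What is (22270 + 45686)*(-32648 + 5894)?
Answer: -1818094824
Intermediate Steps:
(22270 + 45686)*(-32648 + 5894) = 67956*(-26754) = -1818094824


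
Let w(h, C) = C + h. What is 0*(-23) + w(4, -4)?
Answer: 0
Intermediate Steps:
0*(-23) + w(4, -4) = 0*(-23) + (-4 + 4) = 0 + 0 = 0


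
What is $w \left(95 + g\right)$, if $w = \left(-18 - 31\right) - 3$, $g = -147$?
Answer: $2704$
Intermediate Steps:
$w = -52$ ($w = -49 - 3 = -52$)
$w \left(95 + g\right) = - 52 \left(95 - 147\right) = \left(-52\right) \left(-52\right) = 2704$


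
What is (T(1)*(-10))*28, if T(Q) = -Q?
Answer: 280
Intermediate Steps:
(T(1)*(-10))*28 = (-1*1*(-10))*28 = -1*(-10)*28 = 10*28 = 280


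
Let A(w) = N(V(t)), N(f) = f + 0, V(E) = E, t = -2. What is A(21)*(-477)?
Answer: 954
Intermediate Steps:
N(f) = f
A(w) = -2
A(21)*(-477) = -2*(-477) = 954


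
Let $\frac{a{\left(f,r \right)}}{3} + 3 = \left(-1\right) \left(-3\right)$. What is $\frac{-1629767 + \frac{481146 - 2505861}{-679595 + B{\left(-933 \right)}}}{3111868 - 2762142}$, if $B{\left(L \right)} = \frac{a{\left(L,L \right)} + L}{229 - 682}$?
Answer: $- \frac{4288307553067}{920214600556} \approx -4.6601$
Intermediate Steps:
$a{\left(f,r \right)} = 0$ ($a{\left(f,r \right)} = -9 + 3 \left(\left(-1\right) \left(-3\right)\right) = -9 + 3 \cdot 3 = -9 + 9 = 0$)
$B{\left(L \right)} = - \frac{L}{453}$ ($B{\left(L \right)} = \frac{0 + L}{229 - 682} = \frac{L}{-453} = L \left(- \frac{1}{453}\right) = - \frac{L}{453}$)
$\frac{-1629767 + \frac{481146 - 2505861}{-679595 + B{\left(-933 \right)}}}{3111868 - 2762142} = \frac{-1629767 + \frac{481146 - 2505861}{-679595 - - \frac{311}{151}}}{3111868 - 2762142} = \frac{-1629767 - \frac{2024715}{-679595 + \frac{311}{151}}}{349726} = \left(-1629767 - \frac{2024715}{- \frac{102618534}{151}}\right) \frac{1}{349726} = \left(-1629767 - - \frac{101910655}{34206178}\right) \frac{1}{349726} = \left(-1629767 + \frac{101910655}{34206178}\right) \frac{1}{349726} = \left(- \frac{55747998189871}{34206178}\right) \frac{1}{349726} = - \frac{4288307553067}{920214600556}$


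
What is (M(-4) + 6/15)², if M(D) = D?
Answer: 324/25 ≈ 12.960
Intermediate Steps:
(M(-4) + 6/15)² = (-4 + 6/15)² = (-4 + 6*(1/15))² = (-4 + ⅖)² = (-18/5)² = 324/25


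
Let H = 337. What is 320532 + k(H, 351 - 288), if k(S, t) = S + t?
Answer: 320932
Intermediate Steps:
320532 + k(H, 351 - 288) = 320532 + (337 + (351 - 288)) = 320532 + (337 + 63) = 320532 + 400 = 320932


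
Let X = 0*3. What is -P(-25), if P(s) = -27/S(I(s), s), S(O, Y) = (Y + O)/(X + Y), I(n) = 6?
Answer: 675/19 ≈ 35.526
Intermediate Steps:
X = 0
S(O, Y) = (O + Y)/Y (S(O, Y) = (Y + O)/(0 + Y) = (O + Y)/Y)
P(s) = -27*s/(6 + s)
-P(-25) = -(-27)*(-25)/(6 - 25) = -(-27)*(-25)/(-19) = -(-27)*(-25)*(-1)/19 = -1*(-675/19) = 675/19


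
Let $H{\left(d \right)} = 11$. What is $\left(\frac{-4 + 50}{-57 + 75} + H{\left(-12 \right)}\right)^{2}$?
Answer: $\frac{14884}{81} \approx 183.75$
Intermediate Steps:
$\left(\frac{-4 + 50}{-57 + 75} + H{\left(-12 \right)}\right)^{2} = \left(\frac{-4 + 50}{-57 + 75} + 11\right)^{2} = \left(\frac{46}{18} + 11\right)^{2} = \left(46 \cdot \frac{1}{18} + 11\right)^{2} = \left(\frac{23}{9} + 11\right)^{2} = \left(\frac{122}{9}\right)^{2} = \frac{14884}{81}$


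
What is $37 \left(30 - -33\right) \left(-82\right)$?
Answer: $-191142$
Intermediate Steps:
$37 \left(30 - -33\right) \left(-82\right) = 37 \left(30 + 33\right) \left(-82\right) = 37 \cdot 63 \left(-82\right) = 2331 \left(-82\right) = -191142$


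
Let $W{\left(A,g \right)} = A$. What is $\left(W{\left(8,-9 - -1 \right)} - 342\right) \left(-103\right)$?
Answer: $34402$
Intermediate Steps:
$\left(W{\left(8,-9 - -1 \right)} - 342\right) \left(-103\right) = \left(8 - 342\right) \left(-103\right) = \left(-334\right) \left(-103\right) = 34402$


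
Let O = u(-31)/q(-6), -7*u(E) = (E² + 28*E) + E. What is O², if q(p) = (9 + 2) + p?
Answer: 3844/1225 ≈ 3.1380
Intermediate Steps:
q(p) = 11 + p
u(E) = -29*E/7 - E²/7 (u(E) = -((E² + 28*E) + E)/7 = -(E² + 29*E)/7 = -29*E/7 - E²/7)
O = -62/35 (O = (-⅐*(-31)*(29 - 31))/(11 - 6) = -⅐*(-31)*(-2)/5 = -62/7*⅕ = -62/35 ≈ -1.7714)
O² = (-62/35)² = 3844/1225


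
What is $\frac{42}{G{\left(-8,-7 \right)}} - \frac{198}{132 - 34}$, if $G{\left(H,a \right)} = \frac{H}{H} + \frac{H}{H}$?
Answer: $\frac{930}{49} \approx 18.98$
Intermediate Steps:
$G{\left(H,a \right)} = 2$ ($G{\left(H,a \right)} = 1 + 1 = 2$)
$\frac{42}{G{\left(-8,-7 \right)}} - \frac{198}{132 - 34} = \frac{42}{2} - \frac{198}{132 - 34} = 42 \cdot \frac{1}{2} - \frac{198}{132 - 34} = 21 - \frac{198}{98} = 21 - \frac{99}{49} = \frac{930}{49}$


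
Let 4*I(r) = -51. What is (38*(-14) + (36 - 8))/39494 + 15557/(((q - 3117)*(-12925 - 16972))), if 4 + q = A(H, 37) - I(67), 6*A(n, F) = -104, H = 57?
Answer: -5691692640/451902751937 ≈ -0.012595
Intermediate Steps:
I(r) = -51/4 (I(r) = (¼)*(-51) = -51/4)
A(n, F) = -52/3 (A(n, F) = (⅙)*(-104) = -52/3)
q = -103/12 (q = -4 + (-52/3 - 1*(-51/4)) = -4 + (-52/3 + 51/4) = -4 - 55/12 = -103/12 ≈ -8.5833)
(38*(-14) + (36 - 8))/39494 + 15557/(((q - 3117)*(-12925 - 16972))) = (38*(-14) + (36 - 8))/39494 + 15557/(((-103/12 - 3117)*(-12925 - 16972))) = (-532 + 28)*(1/39494) + 15557/((-37507/12*(-29897))) = -504*1/39494 + 15557/(1121346779/12) = -36/2821 + 15557*(12/1121346779) = -36/2821 + 186684/1121346779 = -5691692640/451902751937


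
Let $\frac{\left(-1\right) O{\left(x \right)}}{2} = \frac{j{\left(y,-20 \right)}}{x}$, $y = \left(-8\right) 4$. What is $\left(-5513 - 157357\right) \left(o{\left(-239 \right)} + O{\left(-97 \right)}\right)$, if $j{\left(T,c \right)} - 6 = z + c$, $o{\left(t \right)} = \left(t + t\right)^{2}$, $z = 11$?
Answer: $- \frac{3609678363540}{97} \approx -3.7213 \cdot 10^{10}$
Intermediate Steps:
$y = -32$
$o{\left(t \right)} = 4 t^{2}$ ($o{\left(t \right)} = \left(2 t\right)^{2} = 4 t^{2}$)
$j{\left(T,c \right)} = 17 + c$ ($j{\left(T,c \right)} = 6 + \left(11 + c\right) = 17 + c$)
$O{\left(x \right)} = \frac{6}{x}$ ($O{\left(x \right)} = - 2 \frac{17 - 20}{x} = - 2 \left(- \frac{3}{x}\right) = \frac{6}{x}$)
$\left(-5513 - 157357\right) \left(o{\left(-239 \right)} + O{\left(-97 \right)}\right) = \left(-5513 - 157357\right) \left(4 \left(-239\right)^{2} + \frac{6}{-97}\right) = - 162870 \left(4 \cdot 57121 + 6 \left(- \frac{1}{97}\right)\right) = - 162870 \left(228484 - \frac{6}{97}\right) = \left(-162870\right) \frac{22162942}{97} = - \frac{3609678363540}{97}$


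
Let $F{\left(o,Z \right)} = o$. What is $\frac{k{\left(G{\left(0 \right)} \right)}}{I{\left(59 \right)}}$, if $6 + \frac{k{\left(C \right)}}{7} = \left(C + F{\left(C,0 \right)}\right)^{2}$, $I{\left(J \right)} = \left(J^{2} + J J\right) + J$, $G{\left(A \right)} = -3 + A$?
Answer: $\frac{30}{1003} \approx 0.02991$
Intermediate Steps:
$I{\left(J \right)} = J + 2 J^{2}$ ($I{\left(J \right)} = \left(J^{2} + J^{2}\right) + J = 2 J^{2} + J = J + 2 J^{2}$)
$k{\left(C \right)} = -42 + 28 C^{2}$ ($k{\left(C \right)} = -42 + 7 \left(C + C\right)^{2} = -42 + 7 \left(2 C\right)^{2} = -42 + 7 \cdot 4 C^{2} = -42 + 28 C^{2}$)
$\frac{k{\left(G{\left(0 \right)} \right)}}{I{\left(59 \right)}} = \frac{-42 + 28 \left(-3 + 0\right)^{2}}{59 \left(1 + 2 \cdot 59\right)} = \frac{-42 + 28 \left(-3\right)^{2}}{59 \left(1 + 118\right)} = \frac{-42 + 28 \cdot 9}{59 \cdot 119} = \frac{-42 + 252}{7021} = 210 \cdot \frac{1}{7021} = \frac{30}{1003}$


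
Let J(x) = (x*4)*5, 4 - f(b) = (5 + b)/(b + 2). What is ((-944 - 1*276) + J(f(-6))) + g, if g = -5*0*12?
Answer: -1145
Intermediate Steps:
f(b) = 4 - (5 + b)/(2 + b) (f(b) = 4 - (5 + b)/(b + 2) = 4 - (5 + b)/(2 + b))
J(x) = 20*x (J(x) = (4*x)*5 = 20*x)
g = 0 (g = 0*12 = 0)
((-944 - 1*276) + J(f(-6))) + g = ((-944 - 1*276) + 20*(3*(1 - 6)/(2 - 6))) + 0 = ((-944 - 276) + 20*(3*(-5)/(-4))) + 0 = (-1220 + 20*(3*(-¼)*(-5))) + 0 = (-1220 + 20*(15/4)) + 0 = (-1220 + 75) + 0 = -1145 + 0 = -1145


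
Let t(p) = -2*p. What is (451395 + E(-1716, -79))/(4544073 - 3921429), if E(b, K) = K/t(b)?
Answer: 1549187561/2136914208 ≈ 0.72497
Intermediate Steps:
E(b, K) = -K/(2*b) (E(b, K) = K/((-2*b)) = K*(-1/(2*b)) = -K/(2*b))
(451395 + E(-1716, -79))/(4544073 - 3921429) = (451395 - ½*(-79)/(-1716))/(4544073 - 3921429) = (451395 - ½*(-79)*(-1/1716))/622644 = (451395 - 79/3432)*(1/622644) = (1549187561/3432)*(1/622644) = 1549187561/2136914208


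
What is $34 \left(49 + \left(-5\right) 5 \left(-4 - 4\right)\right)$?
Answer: $8466$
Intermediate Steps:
$34 \left(49 + \left(-5\right) 5 \left(-4 - 4\right)\right) = 34 \left(49 - -200\right) = 34 \left(49 + 200\right) = 34 \cdot 249 = 8466$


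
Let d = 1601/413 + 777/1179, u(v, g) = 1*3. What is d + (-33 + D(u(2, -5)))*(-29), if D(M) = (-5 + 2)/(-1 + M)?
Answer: 326252629/324618 ≈ 1005.0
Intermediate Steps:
u(v, g) = 3
D(M) = -3/(-1 + M)
d = 736160/162309 (d = 1601*(1/413) + 777*(1/1179) = 1601/413 + 259/393 = 736160/162309 ≈ 4.5355)
d + (-33 + D(u(2, -5)))*(-29) = 736160/162309 + (-33 - 3/(-1 + 3))*(-29) = 736160/162309 + (-33 - 3/2)*(-29) = 736160/162309 - 69/2*(-29) = 736160/162309 + 2001/2 = 326252629/324618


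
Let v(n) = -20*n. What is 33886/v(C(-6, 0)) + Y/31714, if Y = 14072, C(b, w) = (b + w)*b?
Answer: -266132191/5708520 ≈ -46.620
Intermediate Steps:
C(b, w) = b*(b + w)
33886/v(C(-6, 0)) + Y/31714 = 33886/((-(-120)*(-6 + 0))) + 14072/31714 = 33886/((-(-120)*(-6))) + 14072*(1/31714) = 33886/((-20*36)) + 7036/15857 = 33886/(-720) + 7036/15857 = 33886*(-1/720) + 7036/15857 = -16943/360 + 7036/15857 = -266132191/5708520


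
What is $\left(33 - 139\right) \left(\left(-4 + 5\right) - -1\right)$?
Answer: $-212$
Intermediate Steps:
$\left(33 - 139\right) \left(\left(-4 + 5\right) - -1\right) = - 106 \left(1 + 1\right) = \left(-106\right) 2 = -212$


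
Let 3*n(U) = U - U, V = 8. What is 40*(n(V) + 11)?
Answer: 440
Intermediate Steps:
n(U) = 0 (n(U) = (U - U)/3 = (⅓)*0 = 0)
40*(n(V) + 11) = 40*(0 + 11) = 40*11 = 440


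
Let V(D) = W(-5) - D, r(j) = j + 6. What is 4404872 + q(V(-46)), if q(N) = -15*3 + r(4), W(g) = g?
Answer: 4404837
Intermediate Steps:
r(j) = 6 + j
V(D) = -5 - D
q(N) = -35 (q(N) = -15*3 + (6 + 4) = -45 + 10 = -35)
4404872 + q(V(-46)) = 4404872 - 35 = 4404837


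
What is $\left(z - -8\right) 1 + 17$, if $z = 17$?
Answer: $42$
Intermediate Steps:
$\left(z - -8\right) 1 + 17 = \left(17 - -8\right) 1 + 17 = \left(17 + 8\right) 1 + 17 = 25 \cdot 1 + 17 = 25 + 17 = 42$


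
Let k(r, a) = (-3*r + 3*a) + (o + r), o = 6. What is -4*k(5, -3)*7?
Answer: 364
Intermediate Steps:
k(r, a) = 6 - 2*r + 3*a (k(r, a) = (-3*r + 3*a) + (6 + r) = 6 - 2*r + 3*a)
-4*k(5, -3)*7 = -4*(6 - 2*5 + 3*(-3))*7 = -4*(6 - 10 - 9)*7 = -4*(-13)*7 = 52*7 = 364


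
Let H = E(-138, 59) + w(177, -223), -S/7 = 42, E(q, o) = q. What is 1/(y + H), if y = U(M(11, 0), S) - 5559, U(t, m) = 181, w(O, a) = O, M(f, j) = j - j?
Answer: -1/5339 ≈ -0.00018730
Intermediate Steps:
M(f, j) = 0
S = -294 (S = -7*42 = -294)
H = 39 (H = -138 + 177 = 39)
y = -5378 (y = 181 - 5559 = -5378)
1/(y + H) = 1/(-5378 + 39) = 1/(-5339) = -1/5339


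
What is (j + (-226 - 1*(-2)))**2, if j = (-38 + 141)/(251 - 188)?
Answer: 196252081/3969 ≈ 49446.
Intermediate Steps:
j = 103/63 ≈ 1.6349
(j + (-226 - 1*(-2)))**2 = (103/63 + (-226 - 1*(-2)))**2 = (103/63 + (-226 + 2))**2 = (103/63 - 224)**2 = (-14009/63)**2 = 196252081/3969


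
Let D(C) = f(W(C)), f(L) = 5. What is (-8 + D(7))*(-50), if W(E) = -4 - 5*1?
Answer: 150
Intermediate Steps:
W(E) = -9 (W(E) = -4 - 5 = -9)
D(C) = 5
(-8 + D(7))*(-50) = (-8 + 5)*(-50) = -3*(-50) = 150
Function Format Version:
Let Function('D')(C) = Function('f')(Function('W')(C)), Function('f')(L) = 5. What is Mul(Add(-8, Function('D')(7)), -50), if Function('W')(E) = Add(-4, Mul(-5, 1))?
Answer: 150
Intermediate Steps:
Function('W')(E) = -9 (Function('W')(E) = Add(-4, -5) = -9)
Function('D')(C) = 5
Mul(Add(-8, Function('D')(7)), -50) = Mul(Add(-8, 5), -50) = Mul(-3, -50) = 150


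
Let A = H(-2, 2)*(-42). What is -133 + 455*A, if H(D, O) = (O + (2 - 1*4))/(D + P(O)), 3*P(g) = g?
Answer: -133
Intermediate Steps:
P(g) = g/3
H(D, O) = (-2 + O)/(D + O/3) (H(D, O) = (O + (2 - 1*4))/(D + O/3) = (O + (2 - 4))/(D + O/3) = (O - 2)/(D + O/3) = (-2 + O)/(D + O/3))
A = 0 (A = (3*(-2 + 2)/(2 + 3*(-2)))*(-42) = (3*0/(2 - 6))*(-42) = (3*0/(-4))*(-42) = (3*(-¼)*0)*(-42) = 0*(-42) = 0)
-133 + 455*A = -133 + 455*0 = -133 + 0 = -133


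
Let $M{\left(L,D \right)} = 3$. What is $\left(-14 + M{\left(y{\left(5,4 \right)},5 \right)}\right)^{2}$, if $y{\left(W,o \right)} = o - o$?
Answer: $121$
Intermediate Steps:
$y{\left(W,o \right)} = 0$
$\left(-14 + M{\left(y{\left(5,4 \right)},5 \right)}\right)^{2} = \left(-14 + 3\right)^{2} = \left(-11\right)^{2} = 121$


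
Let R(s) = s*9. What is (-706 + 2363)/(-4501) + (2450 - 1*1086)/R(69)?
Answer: 5110367/2795121 ≈ 1.8283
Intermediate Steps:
R(s) = 9*s
(-706 + 2363)/(-4501) + (2450 - 1*1086)/R(69) = (-706 + 2363)/(-4501) + (2450 - 1*1086)/((9*69)) = 1657*(-1/4501) + (2450 - 1086)/621 = -1657/4501 + 1364*(1/621) = -1657/4501 + 1364/621 = 5110367/2795121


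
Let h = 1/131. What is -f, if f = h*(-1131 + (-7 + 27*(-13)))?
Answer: 1489/131 ≈ 11.366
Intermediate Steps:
h = 1/131 ≈ 0.0076336
f = -1489/131 (f = (-1131 + (-7 + 27*(-13)))/131 = (-1131 + (-7 - 351))/131 = (-1131 - 358)/131 = (1/131)*(-1489) = -1489/131 ≈ -11.366)
-f = -1*(-1489/131) = 1489/131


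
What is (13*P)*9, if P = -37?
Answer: -4329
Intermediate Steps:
(13*P)*9 = (13*(-37))*9 = -481*9 = -4329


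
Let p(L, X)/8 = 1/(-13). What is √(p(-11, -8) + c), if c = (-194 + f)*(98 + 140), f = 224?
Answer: 2*√301639/13 ≈ 84.495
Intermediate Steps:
p(L, X) = -8/13 (p(L, X) = 8/(-13) = 8*(-1/13) = -8/13)
c = 7140 (c = (-194 + 224)*(98 + 140) = 30*238 = 7140)
√(p(-11, -8) + c) = √(-8/13 + 7140) = √(92812/13) = 2*√301639/13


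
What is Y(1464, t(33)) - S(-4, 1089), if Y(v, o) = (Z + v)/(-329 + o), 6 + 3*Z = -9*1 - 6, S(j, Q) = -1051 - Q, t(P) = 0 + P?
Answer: 631983/296 ≈ 2135.1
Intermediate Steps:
t(P) = P
Z = -7 (Z = -2 + (-9*1 - 6)/3 = -2 + (-9 - 6)/3 = -2 + (1/3)*(-15) = -2 - 5 = -7)
Y(v, o) = (-7 + v)/(-329 + o)
Y(1464, t(33)) - S(-4, 1089) = (-7 + 1464)/(-329 + 33) - (-1051 - 1*1089) = 1457/(-296) - (-1051 - 1089) = -1/296*1457 - 1*(-2140) = -1457/296 + 2140 = 631983/296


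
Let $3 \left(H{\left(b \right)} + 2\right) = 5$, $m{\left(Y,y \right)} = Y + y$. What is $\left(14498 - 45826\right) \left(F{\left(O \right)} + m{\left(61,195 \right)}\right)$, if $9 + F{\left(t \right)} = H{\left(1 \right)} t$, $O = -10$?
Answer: $- \frac{23527328}{3} \approx -7.8424 \cdot 10^{6}$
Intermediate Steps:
$H{\left(b \right)} = - \frac{1}{3}$ ($H{\left(b \right)} = -2 + \frac{1}{3} \cdot 5 = -2 + \frac{5}{3} = - \frac{1}{3}$)
$F{\left(t \right)} = -9 - \frac{t}{3}$
$\left(14498 - 45826\right) \left(F{\left(O \right)} + m{\left(61,195 \right)}\right) = \left(14498 - 45826\right) \left(\left(-9 - - \frac{10}{3}\right) + \left(61 + 195\right)\right) = - 31328 \left(\left(-9 + \frac{10}{3}\right) + 256\right) = - 31328 \left(- \frac{17}{3} + 256\right) = \left(-31328\right) \frac{751}{3} = - \frac{23527328}{3}$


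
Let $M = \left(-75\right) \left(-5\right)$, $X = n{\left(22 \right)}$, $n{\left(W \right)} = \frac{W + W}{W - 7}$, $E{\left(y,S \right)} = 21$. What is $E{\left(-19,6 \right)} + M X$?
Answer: $1121$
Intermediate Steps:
$n{\left(W \right)} = \frac{2 W}{-7 + W}$
$X = \frac{44}{15}$ ($X = 2 \cdot 22 \frac{1}{-7 + 22} = 2 \cdot 22 \cdot \frac{1}{15} = \frac{44}{15} \approx 2.9333$)
$M = 375$
$E{\left(-19,6 \right)} + M X = 21 + 375 \cdot \frac{44}{15} = 21 + 1100 = 1121$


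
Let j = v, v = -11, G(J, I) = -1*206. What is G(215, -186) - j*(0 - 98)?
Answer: -1284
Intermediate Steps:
G(J, I) = -206
j = -11
G(215, -186) - j*(0 - 98) = -206 - (-11)*(0 - 98) = -206 - (-11)*(-98) = -206 - 1*1078 = -206 - 1078 = -1284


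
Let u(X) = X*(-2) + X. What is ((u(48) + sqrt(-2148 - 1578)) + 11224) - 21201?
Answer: -10025 + 9*I*sqrt(46) ≈ -10025.0 + 61.041*I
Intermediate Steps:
u(X) = -X (u(X) = -2*X + X = -X)
((u(48) + sqrt(-2148 - 1578)) + 11224) - 21201 = ((-1*48 + sqrt(-2148 - 1578)) + 11224) - 21201 = ((-48 + sqrt(-3726)) + 11224) - 21201 = ((-48 + 9*I*sqrt(46)) + 11224) - 21201 = (11176 + 9*I*sqrt(46)) - 21201 = -10025 + 9*I*sqrt(46)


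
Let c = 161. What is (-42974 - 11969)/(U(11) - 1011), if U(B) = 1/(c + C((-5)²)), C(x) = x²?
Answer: 43185198/794645 ≈ 54.345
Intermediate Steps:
U(B) = 1/786 (U(B) = 1/(161 + ((-5)²)²) = 1/(161 + 25²) = 1/(161 + 625) = 1/786)
(-42974 - 11969)/(U(11) - 1011) = (-42974 - 11969)/(1/786 - 1011) = -54943/(-794645/786) = -54943*(-786/794645) = 43185198/794645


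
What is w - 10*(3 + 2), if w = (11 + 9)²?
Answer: 350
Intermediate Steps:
w = 400 (w = 20² = 400)
w - 10*(3 + 2) = 400 - 10*(3 + 2) = 400 - 10*5 = 400 - 1*50 = 400 - 50 = 350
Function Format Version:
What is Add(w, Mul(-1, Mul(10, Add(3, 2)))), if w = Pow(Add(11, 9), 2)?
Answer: 350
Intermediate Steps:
w = 400 (w = Pow(20, 2) = 400)
Add(w, Mul(-1, Mul(10, Add(3, 2)))) = Add(400, Mul(-1, Mul(10, Add(3, 2)))) = Add(400, Mul(-1, Mul(10, 5))) = Add(400, Mul(-1, 50)) = Add(400, -50) = 350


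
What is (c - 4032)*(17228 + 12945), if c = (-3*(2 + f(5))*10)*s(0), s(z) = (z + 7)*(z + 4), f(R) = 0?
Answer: -172348176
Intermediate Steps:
s(z) = (4 + z)*(7 + z) (s(z) = (7 + z)*(4 + z) = (4 + z)*(7 + z))
c = -1680 (c = (-3*(2 + 0)*10)*(28 + 0**2 + 11*0) = (-3*2*10)*(28 + 0 + 0) = -6*10*28 = -60*28 = -1680)
(c - 4032)*(17228 + 12945) = (-1680 - 4032)*(17228 + 12945) = -5712*30173 = -172348176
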